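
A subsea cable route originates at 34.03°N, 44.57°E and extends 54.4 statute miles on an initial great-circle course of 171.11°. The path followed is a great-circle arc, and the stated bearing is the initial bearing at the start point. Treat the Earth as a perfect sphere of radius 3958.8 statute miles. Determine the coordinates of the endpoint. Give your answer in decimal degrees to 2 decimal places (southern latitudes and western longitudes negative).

latitude 33.25°, longitude 44.72°

Central angle δ = d/R = 0.013742 rad.
With φ₁ = 34.03° = 0.593936 rad and θ = 171.11° = 2.986433 rad:
Applying the spherical law of cosines for sides, sin φ₂ = sin φ₁ cos δ + cos φ₁ sin δ cos θ = 0.548323, so φ₂ = 33.25°.
Then Δλ = atan2(0.001760, 0.693049) = 0.002539 rad, from sin θ sin δ cos φ₁ over cos δ − sin φ₁ sin φ₂.
Hence λ₂ = 44.57° + 0.15° = 44.72°.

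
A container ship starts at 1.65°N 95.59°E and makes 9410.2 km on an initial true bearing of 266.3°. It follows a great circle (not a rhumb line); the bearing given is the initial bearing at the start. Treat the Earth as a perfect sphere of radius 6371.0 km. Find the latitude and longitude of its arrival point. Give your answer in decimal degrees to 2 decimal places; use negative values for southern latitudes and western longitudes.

latitude -3.53°, longitude 11.08°

Angular distance δ = d/R = 9410.2 / 6371 = 1.477037 rad.
With φ₁ = 1.65° = 0.028798 rad and θ = 266.3° = 4.647812 rad:
sin φ₂ = sin φ₁ cos δ + cos φ₁ sin δ cos θ = (0.028794)(0.093622) + (0.999585)(0.995608)(-0.064532) = -0.061526
φ₂ = asin(-0.061526) = -0.061565 rad = -3.53°.
For the longitude increment, Δλ = atan2( sin θ sin δ cos φ₁, cos δ − sin φ₁ sin φ₂ ) = atan2(-0.993121, 0.095394) = -84.51°.
Hence λ₂ = 95.59° + -84.51° = 11.08°.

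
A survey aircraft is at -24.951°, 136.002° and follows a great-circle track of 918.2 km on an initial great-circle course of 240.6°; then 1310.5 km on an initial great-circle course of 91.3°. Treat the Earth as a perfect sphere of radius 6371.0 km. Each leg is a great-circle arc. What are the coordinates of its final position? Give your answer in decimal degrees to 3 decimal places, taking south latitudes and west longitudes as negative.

Apply the spherical direct solution leg by leg, carrying full precision between legs.
Leg 1: from (-24.951°, 136.002°), δ = 918.2/6371 = 0.144122 rad, θ = 240.6° → φ = -28.777°, λ = 127.795°.
Leg 2: from (-28.777°, 127.795°), δ = 1310.5/6371 = 0.205698 rad, θ = 91.3° → φ = -28.379°, λ = 141.215°.

latitude -28.379°, longitude 141.215°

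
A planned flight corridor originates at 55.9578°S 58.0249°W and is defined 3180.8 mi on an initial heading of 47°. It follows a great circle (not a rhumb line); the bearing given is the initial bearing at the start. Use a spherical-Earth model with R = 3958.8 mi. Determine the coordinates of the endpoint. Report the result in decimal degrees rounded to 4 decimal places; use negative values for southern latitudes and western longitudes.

Angular distance δ = d/R = 3180.8 / 3958.8 = 0.803476 rad.
Start latitude φ₁ = -0.976648 rad; initial bearing θ = 0.820305 rad.
Destination latitude: φ₂ = arcsin( sin φ₁ cos δ + cos φ₁ sin δ cos θ ) = arcsin(-0.300441) = -17.4841°.
Then Δλ = atan2(0.294685, 0.445256) = 0.584649 rad, from sin θ sin δ cos φ₁ over cos δ − sin φ₁ sin φ₂.
λ₂ = -58.0249° + 33.4979° = -24.5270°.

latitude -17.4841°, longitude -24.5270°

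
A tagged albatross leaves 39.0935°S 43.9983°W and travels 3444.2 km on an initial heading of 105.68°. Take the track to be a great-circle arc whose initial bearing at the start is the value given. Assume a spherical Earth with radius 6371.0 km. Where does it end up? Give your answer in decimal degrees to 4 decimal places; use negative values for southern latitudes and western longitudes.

δ = 3444.2/6371 = 0.540606 rad (30.9744°).
Start latitude φ₁ = -0.682310 rad; initial bearing θ = 1.844464 rad.
Applying the spherical law of cosines for sides, sin φ₂ = sin φ₁ cos δ + cos φ₁ sin δ cos θ = -0.648617, so φ₂ = -40.4374°.
Then Δλ = atan2(0.384569, 0.448387) = 0.708931 rad, from sin θ sin δ cos φ₁ over cos δ − sin φ₁ sin φ₂.
Hence λ₂ = -43.9983° + 40.6187° = -3.3796°.

latitude -40.4374°, longitude -3.3796°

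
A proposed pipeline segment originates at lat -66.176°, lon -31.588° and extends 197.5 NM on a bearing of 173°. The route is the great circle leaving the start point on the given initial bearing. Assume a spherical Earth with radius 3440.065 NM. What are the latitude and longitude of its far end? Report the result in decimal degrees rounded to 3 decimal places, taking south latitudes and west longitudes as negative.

latitude -69.437°, longitude -30.447°

Central angle δ = d/R = 0.057412 rad.
Start latitude φ₁ = -1.154989 rad; initial bearing θ = 3.019420 rad.
Destination latitude: φ₂ = arcsin( sin φ₁ cos δ + cos φ₁ sin δ cos θ ) = arcsin(-0.936288) = -69.437°.
For the longitude increment, Δλ = atan2( sin θ sin δ cos φ₁, cos δ − sin φ₁ sin φ₂ ) = atan2(0.002825, 0.141845) = 1.141°.
λ₂ = λ₁ + Δλ = -30.447°.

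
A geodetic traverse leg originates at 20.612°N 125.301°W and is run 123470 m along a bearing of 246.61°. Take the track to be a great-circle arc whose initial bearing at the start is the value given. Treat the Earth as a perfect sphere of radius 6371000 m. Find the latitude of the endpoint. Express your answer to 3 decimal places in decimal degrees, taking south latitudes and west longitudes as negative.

latitude 20.168°

Angular distance δ = d/R = 123470 / 6371000 = 0.019380 rad.
Converting: φ₁ = 0.359747 rad, θ = 4.304156 rad.
sin φ₂ = sin φ₁ cos δ + cos φ₁ sin δ cos θ = (0.352038)(0.999812) + (0.935986)(0.019379)(-0.396988) = 0.344771
φ₂ = asin(0.344771) = 0.351995 rad = 20.168°.
Δλ = atan2( sin θ sin δ cos φ₁ , cos δ − sin φ₁ sin φ₂ ) = atan2(-0.016648, 0.878440) = -0.018949 rad = -1.086°.
λ₂ = -125.301° + -1.086° = -126.387°.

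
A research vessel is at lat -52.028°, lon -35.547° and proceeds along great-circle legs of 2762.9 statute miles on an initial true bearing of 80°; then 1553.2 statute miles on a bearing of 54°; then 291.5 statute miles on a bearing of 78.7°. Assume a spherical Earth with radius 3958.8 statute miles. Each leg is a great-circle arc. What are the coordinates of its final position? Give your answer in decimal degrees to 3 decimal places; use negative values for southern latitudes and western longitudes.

latitude -16.875°, longitude 36.256°

Apply the spherical direct solution leg by leg, carrying full precision between legs.
Leg 1: from (-52.028°, -35.547°), δ = 2762.9/3958.8 = 0.697914 rad, θ = 80° → φ = -32.367°, λ = 12.980°.
Leg 2: from (-32.367°, 12.980°), δ = 1553.2/3958.8 = 0.392341 rad, θ = 54° → φ = -17.748°, λ = 31.932°.
Leg 3: from (-17.748°, 31.932°), δ = 291.5/3958.8 = 0.073633 rad, θ = 78.7° → φ = -16.875°, λ = 36.256°.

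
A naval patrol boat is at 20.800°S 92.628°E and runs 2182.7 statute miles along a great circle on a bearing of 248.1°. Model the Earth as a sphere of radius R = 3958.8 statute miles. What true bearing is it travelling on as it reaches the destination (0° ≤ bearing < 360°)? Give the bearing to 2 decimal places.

final bearing 262.71°

δ = 2182.7/3958.8 = 0.551354 rad (31.5903°).
Start latitude φ₁ = -0.363028 rad; initial bearing θ = 4.330162 rad.
sin φ₂ = sin φ₁ cos δ + cos φ₁ sin δ cos θ = (-0.355107)(0.851816) + (0.934826)(0.523841)(-0.372988) = -0.485138
φ₂ = asin(-0.485138) = -0.506521 rad = -29.022°.
Then Δλ = atan2(-0.454361, 0.679540) = -0.589361 rad, from sin θ sin δ cos φ₁ over cos δ − sin φ₁ sin φ₂.
λ₂ = 92.628° + -33.768° = 58.860°.
The forward bearing on arrival equals the back-azimuth from the destination plus 180°.
Back-azimuth from P₂ (-29.02°, 58.86°) to P₁ (-20.80°, 92.63°), with Δλ' = λ₁ − λ₂ = 33.77°: atan2( sin Δλ' cos φ₁ , cos φ₂ sin φ₁ − sin φ₂ cos φ₁ cos Δλ' ) = 82.71°.
Final bearing = (82.71° + 180°) mod 360° = 262.71°.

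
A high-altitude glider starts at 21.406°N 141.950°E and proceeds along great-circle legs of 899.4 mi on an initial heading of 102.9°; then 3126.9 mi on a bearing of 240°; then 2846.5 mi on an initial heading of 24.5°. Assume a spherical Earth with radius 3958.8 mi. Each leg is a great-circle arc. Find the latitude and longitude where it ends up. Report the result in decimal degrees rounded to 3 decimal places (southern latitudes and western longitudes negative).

Apply the spherical direct solution leg by leg, carrying full precision between legs.
Leg 1: from (21.406°, 141.950°), δ = 899.4/3958.8 = 0.227190 rad, θ = 102.9° → φ = 17.986°, λ = 155.296°.
Leg 2: from (17.986°, 155.296°), δ = 3126.9/3958.8 = 0.789861 rad, θ = 240° → φ = -6.916°, λ = 117.009°.
Leg 3: from (-6.916°, 117.009°), δ = 2846.5/3958.8 = 0.719031 rad, θ = 24.5° → φ = 30.291°, λ = 135.450°.

latitude 30.291°, longitude 135.450°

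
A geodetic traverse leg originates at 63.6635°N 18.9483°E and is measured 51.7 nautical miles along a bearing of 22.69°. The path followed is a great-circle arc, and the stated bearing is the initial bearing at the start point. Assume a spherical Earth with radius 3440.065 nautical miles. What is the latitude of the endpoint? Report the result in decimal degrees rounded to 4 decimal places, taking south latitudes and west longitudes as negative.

latitude 64.4559°

Angular distance δ = d/R = 51.7 / 3440.065 = 0.015029 rad.
With φ₁ = 63.6635° = 1.111138 rad and θ = 22.69° = 0.396015 rad:
Destination latitude: φ₂ = arcsin( sin φ₁ cos δ + cos φ₁ sin δ cos θ ) = arcsin(0.902254) = 64.4559°.
For the longitude increment, Δλ = atan2( sin θ sin δ cos φ₁, cos δ − sin φ₁ sin φ₂ ) = atan2(0.002572, 0.191283) = 0.7703°.
Hence λ₂ = 18.9483° + 0.7703° = 19.7186°.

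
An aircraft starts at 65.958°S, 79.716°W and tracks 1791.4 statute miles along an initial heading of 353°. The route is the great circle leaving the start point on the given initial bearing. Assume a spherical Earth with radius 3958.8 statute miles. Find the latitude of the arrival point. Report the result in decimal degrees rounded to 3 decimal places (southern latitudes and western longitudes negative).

latitude -40.130°

Angular distance δ = d/R = 1791.4 / 3958.8 = 0.452511 rad.
With φ₁ = -65.958° = -1.151184 rad and θ = 353° = 6.161012 rad:
Applying the spherical law of cosines for sides, sin φ₂ = sin φ₁ cos δ + cos φ₁ sin δ cos θ = -0.644530, so φ₂ = -40.130°.
For the longitude increment, Δλ = atan2( sin θ sin δ cos φ₁, cos δ − sin φ₁ sin φ₂ ) = atan2(-0.021708, 0.310737) = -3.996°.
λ₂ = λ₁ + Δλ = -83.712°.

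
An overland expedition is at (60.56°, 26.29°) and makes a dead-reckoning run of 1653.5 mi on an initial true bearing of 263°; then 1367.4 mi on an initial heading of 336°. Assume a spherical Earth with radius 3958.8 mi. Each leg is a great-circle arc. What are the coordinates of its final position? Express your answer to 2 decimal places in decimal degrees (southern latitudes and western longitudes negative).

Apply the spherical direct solution leg by leg, carrying full precision between legs.
Leg 1: from (60.56°, 26.29°), δ = 1653.5/3958.8 = 0.417677 rad, θ = 263° → φ = 50.51°, λ = -12.99°.
Leg 2: from (50.51°, -12.99°), δ = 1367.4/3958.8 = 0.345408 rad, θ = 336° → φ = 67.35°, λ = -33.94°.

latitude 67.35°, longitude -33.94°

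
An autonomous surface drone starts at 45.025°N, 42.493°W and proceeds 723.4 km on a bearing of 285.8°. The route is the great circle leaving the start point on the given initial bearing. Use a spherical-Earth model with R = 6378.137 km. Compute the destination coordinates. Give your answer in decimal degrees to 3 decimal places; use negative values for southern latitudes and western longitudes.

Angular distance δ = d/R = 723.4 / 6378.137 = 0.113419 rad.
With φ₁ = 45.025° = 0.785834 rad and θ = 285.8° = 4.988151 rad:
sin φ₂ = sin φ₁ cos δ + cos φ₁ sin δ cos θ = (0.707415)(0.993575) + (0.706798)(0.113176)(0.272280) = 0.724650
φ₂ = asin(0.724650) = 0.810527 rad = 46.440°.
Δλ = atan2( sin θ sin δ cos φ₁ , cos δ − sin φ₁ sin φ₂ ) = atan2(-0.076970, 0.480946) = -0.158693 rad = -9.092°.
λ₂ = -42.493° + -9.092° = -51.585°.

latitude 46.440°, longitude -51.585°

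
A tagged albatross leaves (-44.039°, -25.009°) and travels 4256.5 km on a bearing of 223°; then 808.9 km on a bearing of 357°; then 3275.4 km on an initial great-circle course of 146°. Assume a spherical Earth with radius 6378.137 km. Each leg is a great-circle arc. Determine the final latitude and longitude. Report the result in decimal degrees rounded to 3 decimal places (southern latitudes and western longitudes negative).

Apply the spherical direct solution leg by leg, carrying full precision between legs.
Leg 1: from (-44.039°, -25.009°), δ = 4256.5/6378.137 = 0.667358 rad, θ = 223° → φ = -60.622°, λ = -84.373°.
Leg 2: from (-60.622°, -84.373°), δ = 808.9/6378.137 = 0.126824 rad, θ = 357° → φ = -53.364°, λ = -85.009°.
Leg 3: from (-53.364°, -85.009°), δ = 3275.4/6378.137 = 0.513536 rad, θ = 146° → φ = -70.385°, λ = -30.092°.

latitude -70.385°, longitude -30.092°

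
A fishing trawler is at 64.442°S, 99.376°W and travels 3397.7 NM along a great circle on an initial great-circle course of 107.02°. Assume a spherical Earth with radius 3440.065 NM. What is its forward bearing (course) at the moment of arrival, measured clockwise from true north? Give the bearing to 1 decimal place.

Angular distance δ = d/R = 3397.7 / 3440.065 = 0.987685 rad.
Converting: φ₁ = -1.124725 rad, θ = 1.867851 rad.
sin φ₂ = sin φ₁ cos δ + cos φ₁ sin δ cos θ = (-0.902149)(0.550624) + (0.431425)(0.834753)(-0.292706) = -0.602158
φ₂ = asin(-0.602158) = -0.646201 rad = -37.025°.
For the longitude increment, Δλ = atan2( sin θ sin δ cos φ₁, cos δ − sin φ₁ sin φ₂ ) = atan2(0.344360, 0.007388) = 88.771°.
Hence λ₂ = -99.376° + 88.771° = -10.605°.
The forward bearing on arrival equals the back-azimuth from the destination plus 180°.
Back-azimuth from P₂ (-37.0°, -10.6°) to P₁ (-64.4°, -99.4°), with Δλ' = λ₁ − λ₂ = -88.8°: atan2( sin Δλ' cos φ₁ , cos φ₂ sin φ₁ − sin φ₂ cos φ₁ cos Δλ' ) = 211.1°.
Final bearing = (211.1° + 180°) mod 360° = 31.1°.

final bearing 31.1°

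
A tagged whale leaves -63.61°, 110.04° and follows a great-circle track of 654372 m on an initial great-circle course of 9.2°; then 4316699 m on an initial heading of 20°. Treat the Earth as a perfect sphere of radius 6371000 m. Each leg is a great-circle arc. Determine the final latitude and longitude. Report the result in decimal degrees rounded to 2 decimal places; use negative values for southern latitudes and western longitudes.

Apply the spherical direct solution leg by leg, carrying full precision between legs.
Leg 1: from (-63.61°, 110.04°), δ = 654372/6371000 = 0.102711 rad, θ = 9.2° → φ = -57.79°, λ = 111.80°.
Leg 2: from (-57.79°, 111.80°), δ = 4316699/6371000 = 0.677554 rad, θ = 20° → φ = -20.19°, λ = 125.01°.

latitude -20.19°, longitude 125.01°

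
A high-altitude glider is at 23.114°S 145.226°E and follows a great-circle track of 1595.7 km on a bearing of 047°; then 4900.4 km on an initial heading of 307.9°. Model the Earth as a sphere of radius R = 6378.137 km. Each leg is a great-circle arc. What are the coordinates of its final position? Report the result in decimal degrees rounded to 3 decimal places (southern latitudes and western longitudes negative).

Apply the spherical direct solution leg by leg, carrying full precision between legs.
Leg 1: from (-23.114°, 145.226°), δ = 1595.7/6378.137 = 0.250183 rad, θ = 47° → φ = -13.006°, λ = 155.936°.
Leg 2: from (-13.006°, 155.936°), δ = 4900.4/6378.137 = 0.768312 rad, θ = 307.9° → φ = 14.721°, λ = 121.397°.

latitude 14.721°, longitude 121.397°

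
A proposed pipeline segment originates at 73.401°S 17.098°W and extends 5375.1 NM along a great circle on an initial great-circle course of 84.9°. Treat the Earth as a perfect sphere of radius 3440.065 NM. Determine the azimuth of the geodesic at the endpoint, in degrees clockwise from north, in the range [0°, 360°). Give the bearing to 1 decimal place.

final bearing 16.5°

The arc subtends δ = 5375.1/3440.065 = 1.562500 rad at the centre.
With φ₁ = -73.401° = -1.281089 rad and θ = 84.9° = 1.481785 rad:
Destination latitude: φ₂ = arcsin( sin φ₁ cos δ + cos φ₁ sin δ cos θ ) = arcsin(0.017443) = 0.999°.
For the longitude increment, Δλ = atan2( sin θ sin δ cos φ₁, cos δ − sin φ₁ sin φ₂ ) = atan2(0.284531, 0.025013) = 84.976°.
λ₂ = λ₁ + Δλ = 67.878°.
The forward bearing on arrival equals the back-azimuth from the destination plus 180°.
Back-azimuth from P₂ (1.0°, 67.9°) to P₁ (-73.4°, -17.1°), with Δλ' = λ₁ − λ₂ = -85.0°: atan2( sin Δλ' cos φ₁ , cos φ₂ sin φ₁ − sin φ₂ cos φ₁ cos Δλ' ) = 196.5°.
Final bearing = (196.5° + 180°) mod 360° = 16.5°.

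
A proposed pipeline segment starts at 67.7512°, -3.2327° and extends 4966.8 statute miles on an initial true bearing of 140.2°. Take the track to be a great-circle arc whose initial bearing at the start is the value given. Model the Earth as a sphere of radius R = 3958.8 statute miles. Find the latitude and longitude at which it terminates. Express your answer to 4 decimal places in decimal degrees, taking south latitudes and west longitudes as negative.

Central angle δ = d/R = 1.254623 rad.
Start latitude φ₁ = 1.182482 rad; initial bearing θ = 2.446952 rad.
Applying the spherical law of cosines for sides, sin φ₂ = sin φ₁ cos δ + cos φ₁ sin δ cos θ = 0.011307, so φ₂ = 0.6479°.
Δλ = atan2( sin θ sin δ cos φ₁ , cos δ − sin φ₁ sin φ₂ ) = atan2(0.230351, 0.300467) = 0.654068 rad = 37.4753°.
Hence λ₂ = -3.2327° + 37.4753° = 34.2426°.

latitude 0.6479°, longitude 34.2426°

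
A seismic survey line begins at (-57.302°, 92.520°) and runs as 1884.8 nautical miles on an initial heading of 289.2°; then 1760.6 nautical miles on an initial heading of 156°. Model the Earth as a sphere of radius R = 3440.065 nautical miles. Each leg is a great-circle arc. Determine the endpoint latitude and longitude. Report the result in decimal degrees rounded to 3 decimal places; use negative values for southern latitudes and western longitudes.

latitude -63.455°, longitude 79.889°

Apply the spherical direct solution leg by leg, carrying full precision between legs.
Leg 1: from (-57.302°, 92.520°), δ = 1884.8/3440.065 = 0.547897 rad, θ = 289.2° → φ = -38.742°, λ = 53.419°.
Leg 2: from (-38.742°, 53.419°), δ = 1760.6/3440.065 = 0.511793 rad, θ = 156° → φ = -63.455°, λ = 79.889°.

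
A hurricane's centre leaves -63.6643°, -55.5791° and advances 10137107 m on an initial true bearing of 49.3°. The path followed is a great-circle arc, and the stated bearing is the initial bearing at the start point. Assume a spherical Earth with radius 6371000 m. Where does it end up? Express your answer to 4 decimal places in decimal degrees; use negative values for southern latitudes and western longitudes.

latitude 17.9059°, longitude -2.7762°

Central angle δ = d/R = 1.591133 rad.
With φ₁ = -63.6643° = -1.111152 rad and θ = 49.3° = 0.860447 rad:
Destination latitude: φ₂ = arcsin( sin φ₁ cos δ + cos φ₁ sin δ cos θ ) = arcsin(0.307455) = 17.9059°.
Δλ = atan2( sin θ sin δ cos φ₁ , cos δ − sin φ₁ sin φ₂ ) = atan2(0.336261, 0.255209) = 0.921585 rad = 52.8029°.
Hence λ₂ = -55.5791° + 52.8029° = -2.7762°.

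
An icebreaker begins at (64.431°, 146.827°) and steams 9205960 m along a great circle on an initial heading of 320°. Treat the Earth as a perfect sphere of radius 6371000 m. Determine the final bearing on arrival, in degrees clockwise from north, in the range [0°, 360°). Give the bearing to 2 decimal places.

final bearing 198.01°

Angular distance δ = d/R = 9205960 / 6371000 = 1.444979 rad.
Start latitude φ₁ = 1.124533 rad; initial bearing θ = 5.585054 rad.
Applying the spherical law of cosines for sides, sin φ₂ = sin φ₁ cos δ + cos φ₁ sin δ cos θ = 0.441206, so φ₂ = 26.181°.
For the longitude increment, Δλ = atan2( sin θ sin δ cos φ₁, cos δ − sin φ₁ sin φ₂ ) = atan2(-0.275233, -0.272511) = -134.715°.
λ₂ = λ₁ + Δλ = 12.112°.
The forward bearing on arrival equals the back-azimuth from the destination plus 180°.
Back-azimuth from P₂ (26.18°, 12.11°) to P₁ (64.43°, 146.83°), with Δλ' = λ₁ − λ₂ = 134.72°: atan2( sin Δλ' cos φ₁ , cos φ₂ sin φ₁ − sin φ₂ cos φ₁ cos Δλ' ) = 18.01°.
Final bearing = (18.01° + 180°) mod 360° = 198.01°.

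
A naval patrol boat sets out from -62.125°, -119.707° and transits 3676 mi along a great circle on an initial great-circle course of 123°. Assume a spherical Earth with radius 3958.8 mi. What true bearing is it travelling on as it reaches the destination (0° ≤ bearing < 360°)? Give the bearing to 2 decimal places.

final bearing 35.23°

The arc subtends δ = 3676/3958.8 = 0.928564 rad at the centre.
With φ₁ = -62.125° = -1.084286 rad and θ = 123° = 2.146755 rad:
Applying the spherical law of cosines for sides, sin φ₂ = sin φ₁ cos δ + cos φ₁ sin δ cos θ = -0.733392, so φ₂ = -47.172°.
Δλ = atan2( sin θ sin δ cos φ₁ , cos δ − sin φ₁ sin φ₂ ) = atan2(0.313991, -0.049312) = 1.726573 rad = 98.925°.
λ₂ = -119.707° + 98.925° = -20.782°.
The forward bearing on arrival equals the back-azimuth from the destination plus 180°.
Back-azimuth from P₂ (-47.17°, -20.78°) to P₁ (-62.12°, -119.71°), with Δλ' = λ₁ − λ₂ = -98.93°: atan2( sin Δλ' cos φ₁ , cos φ₂ sin φ₁ − sin φ₂ cos φ₁ cos Δλ' ) = 215.23°.
Final bearing = (215.23° + 180°) mod 360° = 35.23°.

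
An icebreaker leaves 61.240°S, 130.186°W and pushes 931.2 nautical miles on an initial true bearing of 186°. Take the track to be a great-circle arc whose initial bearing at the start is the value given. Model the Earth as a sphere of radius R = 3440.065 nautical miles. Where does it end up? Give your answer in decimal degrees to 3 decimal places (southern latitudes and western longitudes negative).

δ = 931.2/3440.065 = 0.270693 rad (15.5095°).
With φ₁ = -61.240° = -1.068840 rad and θ = 186° = 3.246312 rad:
sin φ₂ = sin φ₁ cos δ + cos φ₁ sin δ cos θ = (-0.876643)(0.963586) + (0.481142)(0.267399)(-0.994522) = -0.972673
φ₂ = asin(-0.972673) = -1.336477 rad = -76.574°.
Δλ = atan2( sin θ sin δ cos φ₁ , cos δ − sin φ₁ sin φ₂ ) = atan2(-0.013448, 0.110899) = -0.120676 rad = -6.914°.
λ₂ = λ₁ + Δλ = -137.100°.

latitude -76.574°, longitude -137.100°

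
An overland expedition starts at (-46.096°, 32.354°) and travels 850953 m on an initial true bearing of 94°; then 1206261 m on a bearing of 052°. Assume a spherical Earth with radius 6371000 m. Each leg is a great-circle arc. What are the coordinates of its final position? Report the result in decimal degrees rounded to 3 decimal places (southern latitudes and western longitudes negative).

latitude -38.851°, longitude 54.377°

Apply the spherical direct solution leg by leg, carrying full precision between legs.
Leg 1: from (-46.096°, 32.354°), δ = 850953/6371000 = 0.133567 rad, θ = 94° → φ = -46.098°, λ = 43.399°.
Leg 2: from (-46.098°, 43.399°), δ = 1206261/6371000 = 0.189336 rad, θ = 52° → φ = -38.851°, λ = 54.377°.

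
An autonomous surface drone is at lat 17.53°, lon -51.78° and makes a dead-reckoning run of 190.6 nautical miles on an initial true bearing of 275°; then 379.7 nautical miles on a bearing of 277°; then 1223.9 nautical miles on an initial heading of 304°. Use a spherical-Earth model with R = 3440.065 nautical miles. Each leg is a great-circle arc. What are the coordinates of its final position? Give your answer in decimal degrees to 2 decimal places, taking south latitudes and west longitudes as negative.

Apply the spherical direct solution leg by leg, carrying full precision between legs.
Leg 1: from (17.53°, -51.78°), δ = 190.6/3440.065 = 0.055406 rad, θ = 275° → φ = 17.78°, λ = -55.10°.
Leg 2: from (17.78°, -55.10°), δ = 379.7/3440.065 = 0.110376 rad, θ = 277° → φ = 18.44°, λ = -61.72°.
Leg 3: from (18.44°, -61.72°), δ = 1223.9/3440.065 = 0.355778 rad, θ = 304° → φ = 28.77°, λ = -80.95°.

latitude 28.77°, longitude -80.95°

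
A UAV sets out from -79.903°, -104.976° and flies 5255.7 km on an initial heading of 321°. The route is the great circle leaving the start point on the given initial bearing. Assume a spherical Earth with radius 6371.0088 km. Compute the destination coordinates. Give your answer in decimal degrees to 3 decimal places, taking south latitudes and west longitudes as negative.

latitude -34.612°, longitude -139.145°

δ = 5255.7/6371.0088 = 0.824940 rad (47.2656°).
Start latitude φ₁ = -1.394570 rad; initial bearing θ = 5.602507 rad.
Destination latitude: φ₂ = arcsin( sin φ₁ cos δ + cos φ₁ sin δ cos θ ) = arcsin(-0.568018) = -34.612°.
Δλ = atan2( sin θ sin δ cos φ₁ , cos δ − sin φ₁ sin φ₂ ) = atan2(-0.081038, 0.119380) = -0.596369 rad = -34.169°.
Hence λ₂ = -104.976° + -34.169° = -139.145°.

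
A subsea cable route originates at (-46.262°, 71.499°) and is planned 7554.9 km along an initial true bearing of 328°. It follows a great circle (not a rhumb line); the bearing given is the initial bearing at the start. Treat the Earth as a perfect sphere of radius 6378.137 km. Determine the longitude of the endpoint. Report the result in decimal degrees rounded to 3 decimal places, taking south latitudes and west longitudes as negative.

longitude 40.839°

The arc subtends δ = 7554.9/6378.137 = 1.184499 rad at the centre.
Converting: φ₁ = -0.807424 rad, θ = 5.724680 rad.
Destination latitude: φ₂ = arcsin( sin φ₁ cos δ + cos φ₁ sin δ cos θ ) = arcsin(0.270890) = 15.717°.
For the longitude increment, Δλ = atan2( sin θ sin δ cos φ₁, cos δ − sin φ₁ sin φ₂ ) = atan2(-0.339369, 0.572481) = -30.660°.
λ₂ = 71.499° + -30.660° = 40.839°.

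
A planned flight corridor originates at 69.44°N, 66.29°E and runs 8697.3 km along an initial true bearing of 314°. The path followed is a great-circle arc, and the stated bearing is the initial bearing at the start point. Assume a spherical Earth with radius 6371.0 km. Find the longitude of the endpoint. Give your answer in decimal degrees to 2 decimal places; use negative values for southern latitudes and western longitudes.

Central angle δ = d/R = 1.365139 rad.
Start latitude φ₁ = 1.211957 rad; initial bearing θ = 5.480334 rad.
Applying the spherical law of cosines for sides, sin φ₂ = sin φ₁ cos δ + cos φ₁ sin δ cos θ = 0.430018, so φ₂ = 25.47°.
Then Δλ = atan2(-0.247300, -0.198418) = -2.246960 rad, from sin θ sin δ cos φ₁ over cos δ − sin φ₁ sin φ₂.
Hence λ₂ = 66.29° + -128.74° = -62.45°.

longitude -62.45°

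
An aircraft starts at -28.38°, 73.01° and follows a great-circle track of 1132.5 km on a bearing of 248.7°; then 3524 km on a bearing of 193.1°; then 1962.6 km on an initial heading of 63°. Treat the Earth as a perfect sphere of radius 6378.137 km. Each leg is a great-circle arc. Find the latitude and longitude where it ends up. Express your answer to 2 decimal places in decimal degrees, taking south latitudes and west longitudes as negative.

Apply the spherical direct solution leg by leg, carrying full precision between legs.
Leg 1: from (-28.38°, 73.01°), δ = 1132.5/6378.137 = 0.177560 rad, θ = 248.7° → φ = -31.62°, λ = 61.87°.
Leg 2: from (-31.62°, 61.87°), δ = 3524/6378.137 = 0.552512 rad, θ = 193.1° → φ = -61.83°, λ = 47.27°.
Leg 3: from (-61.83°, 47.27°), δ = 1962.6/6378.137 = 0.307707 rad, θ = 63° → φ = -50.83°, λ = 72.56°.

latitude -50.83°, longitude 72.56°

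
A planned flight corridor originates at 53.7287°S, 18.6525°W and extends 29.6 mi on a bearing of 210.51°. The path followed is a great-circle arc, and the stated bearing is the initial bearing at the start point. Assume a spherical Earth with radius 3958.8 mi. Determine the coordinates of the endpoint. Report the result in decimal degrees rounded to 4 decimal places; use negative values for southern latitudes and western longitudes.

latitude -54.0972°, longitude -19.0234°

Central angle δ = d/R = 0.007477 rad.
Converting: φ₁ = -0.937743 rad, θ = 3.674093 rad.
Destination latitude: φ₂ = arcsin( sin φ₁ cos δ + cos φ₁ sin δ cos θ ) = arcsin(-0.810013) = -54.0972°.
For the longitude increment, Δλ = atan2( sin θ sin δ cos φ₁, cos δ − sin φ₁ sin φ₂ ) = atan2(-0.002246, 0.346919) = -0.3709°.
Hence λ₂ = -18.6525° + -0.3709° = -19.0234°.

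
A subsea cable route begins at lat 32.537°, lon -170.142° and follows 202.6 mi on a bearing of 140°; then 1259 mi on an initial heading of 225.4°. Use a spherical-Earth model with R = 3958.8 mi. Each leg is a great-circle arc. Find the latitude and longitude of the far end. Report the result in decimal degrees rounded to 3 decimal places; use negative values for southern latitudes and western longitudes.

latitude 16.810°, longitude 178.591°

Apply the spherical direct solution leg by leg, carrying full precision between legs.
Leg 1: from (32.537°, -170.142°), δ = 202.6/3958.8 = 0.051177 rad, θ = 140° → φ = 30.272°, λ = -167.960°.
Leg 2: from (30.272°, -167.960°), δ = 1259/3958.8 = 0.318026 rad, θ = 225.4° → φ = 16.810°, λ = 178.591°.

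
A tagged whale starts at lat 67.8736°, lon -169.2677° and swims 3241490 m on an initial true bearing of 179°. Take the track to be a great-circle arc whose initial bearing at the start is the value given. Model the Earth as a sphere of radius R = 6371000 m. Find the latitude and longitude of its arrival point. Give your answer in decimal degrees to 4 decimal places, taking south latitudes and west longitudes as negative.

Angular distance δ = d/R = 3241490 / 6371000 = 0.508788 rad.
Start latitude φ₁ = 1.184618 rad; initial bearing θ = 3.124139 rad.
sin φ₂ = sin φ₁ cos δ + cos φ₁ sin δ cos θ = (0.926355)(0.873335) + (0.376651)(0.487119)(-0.999848) = 0.625573
φ₂ = asin(0.625573) = 0.675865 rad = 38.7242°.
Then Δλ = atan2(0.003202, 0.293833) = 0.010897 rad, from sin θ sin δ cos φ₁ over cos δ − sin φ₁ sin φ₂.
Hence λ₂ = -169.2677° + 0.6244° = -168.6433°.

latitude 38.7242°, longitude -168.6433°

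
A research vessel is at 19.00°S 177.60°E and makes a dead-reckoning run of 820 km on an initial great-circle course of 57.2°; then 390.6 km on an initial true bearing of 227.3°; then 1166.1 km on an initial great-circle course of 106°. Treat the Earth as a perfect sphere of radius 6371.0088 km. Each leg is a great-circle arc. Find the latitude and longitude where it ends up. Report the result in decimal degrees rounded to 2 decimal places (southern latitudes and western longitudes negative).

latitude -19.86°, longitude -167.97°

Apply the spherical direct solution leg by leg, carrying full precision between legs.
Leg 1: from (-19.00°, 177.60°), δ = 820/6371.0088 = 0.128708 rad, θ = 57.2° → φ = -14.90°, λ = -175.99°.
Leg 2: from (-14.90°, -175.99°), δ = 390.6/6371.0088 = 0.061309 rad, θ = 227.3° → φ = -17.27°, λ = -178.69°.
Leg 3: from (-17.27°, -178.69°), δ = 1166.1/6371.0088 = 0.183032 rad, θ = 106° → φ = -19.86°, λ = -167.97°.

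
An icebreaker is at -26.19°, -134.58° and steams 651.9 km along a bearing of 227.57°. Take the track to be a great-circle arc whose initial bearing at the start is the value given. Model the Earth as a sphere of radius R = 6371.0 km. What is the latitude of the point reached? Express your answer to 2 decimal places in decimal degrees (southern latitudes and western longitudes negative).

δ = 651.9/6371 = 0.102323 rad (5.8627°).
Start latitude φ₁ = -0.457102 rad; initial bearing θ = 3.971846 rad.
sin φ₂ = sin φ₁ cos δ + cos φ₁ sin δ cos θ = (-0.441349)(0.994770) + (0.897335)(0.102145)(-0.674689) = -0.500881
φ₂ = asin(-0.500881) = -0.524617 rad = -30.06°.
For the longitude increment, Δλ = atan2( sin θ sin δ cos φ₁, cos δ − sin φ₁ sin φ₂ ) = atan2(-0.067653, 0.773706) = -5.00°.
λ₂ = λ₁ + Δλ = -139.58°.

latitude -30.06°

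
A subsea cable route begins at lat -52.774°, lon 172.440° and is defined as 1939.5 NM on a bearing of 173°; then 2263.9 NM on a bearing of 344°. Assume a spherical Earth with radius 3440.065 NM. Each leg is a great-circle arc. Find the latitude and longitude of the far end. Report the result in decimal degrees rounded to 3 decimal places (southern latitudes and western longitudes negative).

Apply the spherical direct solution leg by leg, carrying full precision between legs.
Leg 1: from (-52.774°, 172.440°), δ = 1939.5/3440.065 = 0.563797 rad, θ = 173° → φ = -83.669°, λ = -151.360°.
Leg 2: from (-83.669°, -151.360°), δ = 2263.9/3440.065 = 0.658098 rad, θ = 344° → φ = -46.179°, λ = -165.452°.

latitude -46.179°, longitude -165.452°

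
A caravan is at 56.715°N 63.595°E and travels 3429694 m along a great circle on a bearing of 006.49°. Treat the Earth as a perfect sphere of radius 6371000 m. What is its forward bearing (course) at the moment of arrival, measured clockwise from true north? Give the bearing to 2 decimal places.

final bearing 57.47°

Angular distance δ = d/R = 3429694 / 6371000 = 0.538329 rad.
With φ₁ = 56.715° = 0.989863 rad and θ = 6.49° = 0.113272 rad:
Applying the spherical law of cosines for sides, sin φ₂ = sin φ₁ cos δ + cos φ₁ sin δ cos θ = 0.997289, so φ₂ = 85.780°.
Δλ = atan2( sin θ sin δ cos φ₁ , cos δ − sin φ₁ sin φ₂ ) = atan2(0.031804, 0.024881) = 0.906912 rad = 51.962°.
λ₂ = λ₁ + Δλ = 115.557°.
The forward bearing on arrival equals the back-azimuth from the destination plus 180°.
Back-azimuth from P₂ (85.78°, 115.56°) to P₁ (56.72°, 63.59°), with Δλ' = λ₁ − λ₂ = -51.96°: atan2( sin Δλ' cos φ₁ , cos φ₂ sin φ₁ − sin φ₂ cos φ₁ cos Δλ' ) = 237.47°.
Final bearing = (237.47° + 180°) mod 360° = 57.47°.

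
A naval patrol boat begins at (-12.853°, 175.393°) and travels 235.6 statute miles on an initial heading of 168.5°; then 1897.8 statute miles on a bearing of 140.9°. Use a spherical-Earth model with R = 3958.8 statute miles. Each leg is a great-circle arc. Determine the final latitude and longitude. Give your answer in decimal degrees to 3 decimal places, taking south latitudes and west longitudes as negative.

latitude -36.241°, longitude -162.758°

Apply the spherical direct solution leg by leg, carrying full precision between legs.
Leg 1: from (-12.853°, 175.393°), δ = 235.6/3958.8 = 0.059513 rad, θ = 168.5° → φ = -16.193°, λ = 176.100°.
Leg 2: from (-16.193°, 176.100°), δ = 1897.8/3958.8 = 0.479388 rad, θ = 140.9° → φ = -36.241°, λ = -162.758°.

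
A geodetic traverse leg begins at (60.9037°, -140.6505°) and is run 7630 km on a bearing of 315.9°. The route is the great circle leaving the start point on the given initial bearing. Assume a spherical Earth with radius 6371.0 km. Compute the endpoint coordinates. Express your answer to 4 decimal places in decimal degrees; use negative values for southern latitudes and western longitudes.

latitude 40.0717°, longitude 97.2162°

Central angle δ = d/R = 1.197614 rad.
Start latitude φ₁ = 1.062970 rad; initial bearing θ = 5.513495 rad.
Destination latitude: φ₂ = arcsin( sin φ₁ cos δ + cos φ₁ sin δ cos θ ) = arcsin(0.643746) = 40.0717°.
Then Δλ = atan2(-0.315116, -0.197927) = -2.131628 rad, from sin θ sin δ cos φ₁ over cos δ − sin φ₁ sin φ₂.
λ₂ = -140.6505° + -122.1333° = -262.7838°, normalized to (−180°, 180°] → 97.2162°.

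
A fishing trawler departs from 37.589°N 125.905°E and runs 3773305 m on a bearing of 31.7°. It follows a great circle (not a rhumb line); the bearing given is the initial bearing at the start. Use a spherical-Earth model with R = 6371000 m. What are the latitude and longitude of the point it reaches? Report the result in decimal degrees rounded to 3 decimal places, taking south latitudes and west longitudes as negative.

latitude 61.940°, longitude 164.485°

Angular distance δ = d/R = 3773305 / 6371000 = 0.592263 rad.
Converting: φ₁ = 0.656052 rad, θ = 0.553269 rad.
Destination latitude: φ₂ = arcsin( sin φ₁ cos δ + cos φ₁ sin δ cos θ ) = arcsin(0.882458) = 61.940°.
Then Δλ = atan2(0.232444, 0.291387) = 0.673347 rad, from sin θ sin δ cos φ₁ over cos δ − sin φ₁ sin φ₂.
Hence λ₂ = 125.905° + 38.580° = 164.485°.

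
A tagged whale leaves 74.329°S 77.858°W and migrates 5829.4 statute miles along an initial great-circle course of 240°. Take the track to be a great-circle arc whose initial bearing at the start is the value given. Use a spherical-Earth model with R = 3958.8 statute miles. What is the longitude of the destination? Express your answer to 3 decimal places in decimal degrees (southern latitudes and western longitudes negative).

longitude 164.436°

δ = 5829.4/3958.8 = 1.472517 rad (84.3690°).
With φ₁ = -74.329° = -1.297286 rad and θ = 240° = 4.188790 rad:
sin φ₂ = sin φ₁ cos δ + cos φ₁ sin δ cos θ = (-0.962829)(0.098121) + (0.270113)(0.995174)(-0.500000) = -0.228879
φ₂ = asin(-0.228879) = -0.230926 rad = -13.231°.
For the longitude increment, Δλ = atan2( sin θ sin δ cos φ₁, cos δ − sin φ₁ sin φ₂ ) = atan2(-0.232796, -0.122250) = -117.706°.
λ₂ = -77.858° + -117.706° = -195.564°, normalized to (−180°, 180°] → 164.436°.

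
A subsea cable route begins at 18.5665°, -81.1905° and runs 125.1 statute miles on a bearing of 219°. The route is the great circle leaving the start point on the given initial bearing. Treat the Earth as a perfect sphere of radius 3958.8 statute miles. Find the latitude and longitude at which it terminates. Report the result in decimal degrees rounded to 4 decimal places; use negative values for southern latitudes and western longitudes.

The arc subtends δ = 125.1/3958.8 = 0.031600 rad at the centre.
Start latitude φ₁ = 0.324047 rad; initial bearing θ = 3.822271 rad.
sin φ₂ = sin φ₁ cos δ + cos φ₁ sin δ cos θ = (0.318405)(0.999501) + (0.947955)(0.031595)(-0.777146) = 0.294970
φ₂ = asin(0.294970) = 0.299424 rad = 17.1557°.
Δλ = atan2( sin θ sin δ cos φ₁ , cos δ − sin φ₁ sin φ₂ ) = atan2(-0.018849, 0.905581) = -0.020811 rad = -1.1924°.
λ₂ = -81.1905° + -1.1924° = -82.3829°.

latitude 17.1557°, longitude -82.3829°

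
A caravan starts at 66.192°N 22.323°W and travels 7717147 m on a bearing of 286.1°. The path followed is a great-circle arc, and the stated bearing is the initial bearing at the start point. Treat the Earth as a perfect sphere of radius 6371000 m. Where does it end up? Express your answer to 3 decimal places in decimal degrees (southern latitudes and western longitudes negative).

latitude 25.256°, longitude -118.383°

Angular distance δ = d/R = 7717147 / 6371000 = 1.211293 rad.
Start latitude φ₁ = 1.155268 rad; initial bearing θ = 4.993387 rad.
Destination latitude: φ₂ = arcsin( sin φ₁ cos δ + cos φ₁ sin δ cos θ ) = arcsin(0.426660) = 25.256°.
Then Δλ = atan2(-0.363047, -0.038543) = -1.676565 rad, from sin θ sin δ cos φ₁ over cos δ − sin φ₁ sin φ₂.
λ₂ = -22.323° + -96.060° = -118.383°.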